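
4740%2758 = 1982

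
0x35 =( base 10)53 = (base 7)104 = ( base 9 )58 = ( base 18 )2H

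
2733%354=255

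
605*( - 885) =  - 535425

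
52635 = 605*87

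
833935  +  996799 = 1830734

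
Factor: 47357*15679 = 742510403= 23^1*29^1*71^1*15679^1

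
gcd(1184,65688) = 8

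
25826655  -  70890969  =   - 45064314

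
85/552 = 85/552= 0.15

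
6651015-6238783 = 412232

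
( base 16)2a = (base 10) 42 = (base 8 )52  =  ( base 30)1c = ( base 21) 20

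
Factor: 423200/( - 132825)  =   - 2^5*3^ (- 1)* 7^( - 1 )*11^( - 1 )*23^1 = - 736/231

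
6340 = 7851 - 1511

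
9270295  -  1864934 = 7405361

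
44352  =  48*924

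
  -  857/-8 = 857/8=107.12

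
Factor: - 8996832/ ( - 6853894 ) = 4498416/3426947 = 2^4*3^5*13^1 * 89^1*593^( - 1)*5779^( - 1 )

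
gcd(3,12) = 3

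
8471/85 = 99 + 56/85 = 99.66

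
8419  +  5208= 13627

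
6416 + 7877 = 14293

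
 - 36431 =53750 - 90181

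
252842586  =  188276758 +64565828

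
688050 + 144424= 832474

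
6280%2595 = 1090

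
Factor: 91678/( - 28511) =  - 2^1*7^ ( -1)*23^1*1993^1*4073^( - 1 )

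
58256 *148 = 8621888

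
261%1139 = 261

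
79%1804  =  79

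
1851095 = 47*39385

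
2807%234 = 233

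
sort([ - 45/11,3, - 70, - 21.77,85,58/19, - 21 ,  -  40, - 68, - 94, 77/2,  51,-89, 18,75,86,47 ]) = [ - 94, - 89,-70, - 68, - 40, - 21.77,-21,-45/11, 3,  58/19, 18,77/2,47,51,75, 85,86 ] 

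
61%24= 13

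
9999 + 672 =10671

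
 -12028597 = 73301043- 85329640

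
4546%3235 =1311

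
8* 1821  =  14568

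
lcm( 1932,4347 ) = 17388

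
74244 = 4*18561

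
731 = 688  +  43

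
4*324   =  1296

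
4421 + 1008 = 5429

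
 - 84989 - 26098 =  -111087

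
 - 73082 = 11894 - 84976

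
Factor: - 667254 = - 2^1*3^1 * 7^1*15887^1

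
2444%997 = 450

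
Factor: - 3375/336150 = -5/498 =- 2^( - 1 )*3^(-1)*5^1 * 83^(-1)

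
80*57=4560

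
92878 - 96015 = - 3137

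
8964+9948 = 18912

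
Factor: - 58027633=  - 53^1*79^1*13859^1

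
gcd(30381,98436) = 39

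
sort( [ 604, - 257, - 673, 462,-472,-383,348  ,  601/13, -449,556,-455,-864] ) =[  -  864,-673,-472, - 455, - 449,-383,-257, 601/13,348,462,  556,604]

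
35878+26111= 61989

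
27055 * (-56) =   -  1515080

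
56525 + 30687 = 87212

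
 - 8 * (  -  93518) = 748144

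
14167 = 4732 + 9435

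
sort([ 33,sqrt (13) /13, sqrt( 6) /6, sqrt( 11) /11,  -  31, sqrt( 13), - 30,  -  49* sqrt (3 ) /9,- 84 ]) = [ - 84, - 31, -30,-49*sqrt( 3 ) /9,sqrt(13 )/13, sqrt( 11)/11, sqrt ( 6 )/6,  sqrt( 13 ),33 ] 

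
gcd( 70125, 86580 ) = 15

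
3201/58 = 3201/58= 55.19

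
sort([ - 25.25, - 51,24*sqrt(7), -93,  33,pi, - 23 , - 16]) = [ - 93, - 51, - 25.25,  -  23, - 16, pi, 33, 24*sqrt(7)]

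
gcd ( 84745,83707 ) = 1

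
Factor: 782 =2^1*17^1*23^1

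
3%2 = 1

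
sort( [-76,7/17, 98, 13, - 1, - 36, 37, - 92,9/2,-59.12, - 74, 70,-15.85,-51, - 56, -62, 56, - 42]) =[ - 92,-76, - 74, - 62, - 59.12 ,- 56, - 51, - 42, - 36, - 15.85, - 1, 7/17, 9/2, 13, 37,56,70,  98]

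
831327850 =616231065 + 215096785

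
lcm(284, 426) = 852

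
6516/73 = 6516/73 = 89.26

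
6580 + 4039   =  10619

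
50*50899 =2544950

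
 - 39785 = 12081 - 51866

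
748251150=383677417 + 364573733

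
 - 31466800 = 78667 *( - 400 )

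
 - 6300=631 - 6931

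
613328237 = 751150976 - 137822739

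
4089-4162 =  - 73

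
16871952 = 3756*4492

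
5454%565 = 369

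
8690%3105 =2480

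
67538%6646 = 1078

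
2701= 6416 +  - 3715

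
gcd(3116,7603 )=1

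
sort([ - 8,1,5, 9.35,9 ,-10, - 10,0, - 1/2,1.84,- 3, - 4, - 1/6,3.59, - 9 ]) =[ - 10, - 10, - 9, - 8, - 4, - 3,- 1/2, - 1/6 , 0, 1,1.84,3.59,5,9, 9.35 ]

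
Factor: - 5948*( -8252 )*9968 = 2^8*7^1*89^1*1487^1*2063^1 =489258307328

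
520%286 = 234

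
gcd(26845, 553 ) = 7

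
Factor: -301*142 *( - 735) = 2^1 * 3^1 * 5^1 *7^3*43^1 *71^1 = 31415370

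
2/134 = 1/67  =  0.01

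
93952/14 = 46976/7=6710.86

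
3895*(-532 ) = -2072140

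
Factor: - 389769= - 3^1*173^1*751^1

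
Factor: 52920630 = 2^1*3^2*5^1 *7^1*167^1*503^1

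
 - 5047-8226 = - 13273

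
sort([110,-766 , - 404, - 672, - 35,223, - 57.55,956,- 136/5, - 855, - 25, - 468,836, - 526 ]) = [ - 855,- 766, - 672,  -  526 , - 468,  -  404 ,  -  57.55, -35, - 136/5, - 25,  110,223,836,956] 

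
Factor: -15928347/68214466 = -2^(- 1)*3^1 *47^1*331^(-1)*103043^( - 1)*112967^1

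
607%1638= 607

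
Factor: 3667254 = 2^1 * 3^1*173^1*3533^1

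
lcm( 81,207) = 1863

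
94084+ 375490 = 469574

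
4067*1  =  4067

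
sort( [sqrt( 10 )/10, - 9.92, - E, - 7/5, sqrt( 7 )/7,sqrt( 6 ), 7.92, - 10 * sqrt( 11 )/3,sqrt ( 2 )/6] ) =[-10*sqrt( 11)/3,-9.92 , - E,-7/5,sqrt ( 2 ) /6,  sqrt ( 10 ) /10, sqrt ( 7 ) /7,sqrt(6 ), 7.92] 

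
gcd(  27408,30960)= 48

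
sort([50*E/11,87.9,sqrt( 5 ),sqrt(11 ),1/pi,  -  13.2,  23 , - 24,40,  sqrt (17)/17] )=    [  -  24, - 13.2,sqrt( 17 ) /17,1/pi,sqrt(  5),  sqrt( 11 ), 50*E/11, 23,40,87.9 ]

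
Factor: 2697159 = 3^1*131^1 * 6863^1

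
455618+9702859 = 10158477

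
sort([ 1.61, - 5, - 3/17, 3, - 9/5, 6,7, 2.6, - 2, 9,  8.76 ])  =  [-5,  -  2, - 9/5 , - 3/17,1.61, 2.6,  3,6,7,8.76,9 ] 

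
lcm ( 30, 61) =1830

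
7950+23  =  7973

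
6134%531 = 293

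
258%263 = 258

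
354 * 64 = 22656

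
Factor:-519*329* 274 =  - 46785774 = - 2^1*3^1*  7^1*47^1*137^1*173^1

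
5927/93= 63 +68/93  =  63.73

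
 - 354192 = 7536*( - 47)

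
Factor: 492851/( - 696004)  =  -541/764=- 2^( - 2 )*191^(-1)*541^1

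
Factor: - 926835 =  - 3^1*5^1*7^2*13^1*97^1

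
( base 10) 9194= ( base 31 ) 9hi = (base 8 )21752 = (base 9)13545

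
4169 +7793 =11962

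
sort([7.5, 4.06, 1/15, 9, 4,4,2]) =[ 1/15,2,4, 4,4.06,7.5, 9 ] 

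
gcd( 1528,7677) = 1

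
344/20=17 + 1/5   =  17.20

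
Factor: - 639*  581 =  - 3^2*7^1 * 71^1*83^1 = - 371259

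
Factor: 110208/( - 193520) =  - 2^3*3^1*5^ ( - 1 )*7^1*59^ ( - 1 ) = -168/295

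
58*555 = 32190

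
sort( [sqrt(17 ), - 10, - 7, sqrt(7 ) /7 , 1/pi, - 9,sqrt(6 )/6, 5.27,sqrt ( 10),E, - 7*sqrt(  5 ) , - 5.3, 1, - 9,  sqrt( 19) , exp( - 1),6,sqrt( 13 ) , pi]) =[ - 7*sqrt( 5 ), - 10, - 9, - 9, - 7, - 5.3,1/pi,  exp( -1 )  ,  sqrt (7)/7,  sqrt( 6)/6,1, E,pi , sqrt ( 10 ),sqrt(13 ),sqrt(17),sqrt(19),5.27,6 ]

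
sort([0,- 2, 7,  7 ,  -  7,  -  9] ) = [ - 9, - 7, - 2 , 0, 7 , 7]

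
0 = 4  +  -4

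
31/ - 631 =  - 31/631=- 0.05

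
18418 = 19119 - 701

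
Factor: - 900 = -2^2*3^2 *5^2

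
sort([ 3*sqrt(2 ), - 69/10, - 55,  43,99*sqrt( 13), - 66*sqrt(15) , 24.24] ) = [ - 66*sqrt(15), - 55,  -  69/10,3 * sqrt(2) , 24.24,  43,99*sqrt( 13)]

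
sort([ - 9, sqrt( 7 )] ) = [ - 9,sqrt( 7 )]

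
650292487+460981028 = 1111273515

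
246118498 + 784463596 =1030582094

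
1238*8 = 9904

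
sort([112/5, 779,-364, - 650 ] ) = [ - 650, - 364, 112/5, 779 ] 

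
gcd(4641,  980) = 7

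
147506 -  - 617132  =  764638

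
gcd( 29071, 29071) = 29071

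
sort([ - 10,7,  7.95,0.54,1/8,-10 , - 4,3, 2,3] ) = [ -10,- 10, - 4, 1/8,0.54,2,3,  3 , 7, 7.95] 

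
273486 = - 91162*( - 3 ) 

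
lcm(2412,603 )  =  2412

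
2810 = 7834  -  5024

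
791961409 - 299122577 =492838832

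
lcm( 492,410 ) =2460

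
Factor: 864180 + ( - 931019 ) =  - 66839 =- 89^1 * 751^1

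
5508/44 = 125+2/11= 125.18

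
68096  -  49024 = 19072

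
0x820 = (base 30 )29a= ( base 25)385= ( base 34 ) 1R6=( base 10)2080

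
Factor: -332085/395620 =-2^( - 2)*3^1 * 13^2*151^(-1) = - 507/604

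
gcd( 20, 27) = 1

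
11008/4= 2752 = 2752.00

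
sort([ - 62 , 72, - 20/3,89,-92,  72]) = [- 92,-62, - 20/3, 72, 72, 89 ]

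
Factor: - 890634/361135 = -2^1*3^1*5^( - 1) * 72227^( - 1)*148439^1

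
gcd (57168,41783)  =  1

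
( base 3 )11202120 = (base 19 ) 9bd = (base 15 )1066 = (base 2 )110110001111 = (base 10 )3471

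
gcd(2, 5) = 1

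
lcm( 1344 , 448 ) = 1344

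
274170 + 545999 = 820169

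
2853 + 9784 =12637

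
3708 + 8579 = 12287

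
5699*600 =3419400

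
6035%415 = 225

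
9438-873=8565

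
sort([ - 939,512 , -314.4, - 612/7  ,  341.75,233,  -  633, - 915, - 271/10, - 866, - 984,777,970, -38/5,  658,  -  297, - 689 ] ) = [ - 984,  -  939, - 915,-866, - 689,  -  633,  -  314.4,-297, - 612/7, - 271/10,  -  38/5,233, 341.75,512,658, 777, 970]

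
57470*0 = 0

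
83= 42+41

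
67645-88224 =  - 20579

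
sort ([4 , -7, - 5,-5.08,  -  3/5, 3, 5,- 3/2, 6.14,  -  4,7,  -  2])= [ - 7,-5.08, - 5, - 4, - 2,  -  3/2,  -  3/5, 3, 4, 5, 6.14, 7]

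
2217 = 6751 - 4534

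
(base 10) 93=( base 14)69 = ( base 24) 3l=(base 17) 58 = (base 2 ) 1011101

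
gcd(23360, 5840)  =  5840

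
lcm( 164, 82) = 164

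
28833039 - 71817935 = - 42984896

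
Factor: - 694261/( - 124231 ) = 124231^( - 1 ) *694261^1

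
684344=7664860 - 6980516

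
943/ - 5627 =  - 1 + 4684/5627 = -  0.17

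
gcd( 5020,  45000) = 20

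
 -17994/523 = - 17994/523= - 34.41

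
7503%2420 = 243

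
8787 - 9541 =-754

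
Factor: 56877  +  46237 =103114 = 2^1 * 11^1*43^1*109^1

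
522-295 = 227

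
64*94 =6016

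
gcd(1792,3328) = 256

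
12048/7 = 1721 + 1/7 = 1721.14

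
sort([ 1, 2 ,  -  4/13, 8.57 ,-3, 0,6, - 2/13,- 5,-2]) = [- 5, - 3,- 2 ,-4/13 , - 2/13, 0, 1, 2  ,  6, 8.57]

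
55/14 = 55/14 = 3.93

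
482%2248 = 482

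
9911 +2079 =11990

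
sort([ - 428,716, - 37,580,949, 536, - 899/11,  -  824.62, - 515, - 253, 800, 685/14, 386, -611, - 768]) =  [- 824.62, - 768, - 611 ,  -  515, - 428, - 253, - 899/11, - 37 , 685/14, 386,536 , 580,716,800,949 ] 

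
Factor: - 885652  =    -  2^2 * 221413^1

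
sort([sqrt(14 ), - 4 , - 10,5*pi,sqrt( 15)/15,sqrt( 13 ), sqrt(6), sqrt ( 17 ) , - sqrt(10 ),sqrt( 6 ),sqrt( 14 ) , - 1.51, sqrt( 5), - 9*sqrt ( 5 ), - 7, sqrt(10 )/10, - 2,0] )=[ - 9*sqrt( 5) , - 10, - 7, - 4, - sqrt ( 10 ), - 2, - 1.51 , 0,sqrt( 15)/15,  sqrt (10)/10, sqrt(5 ),sqrt( 6) , sqrt(6 ),sqrt(13 ),sqrt( 14),sqrt( 14 ),sqrt(17), 5*pi ]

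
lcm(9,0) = 0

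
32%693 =32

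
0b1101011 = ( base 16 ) 6b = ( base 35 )32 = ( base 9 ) 128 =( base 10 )107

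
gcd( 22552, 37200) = 8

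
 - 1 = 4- 5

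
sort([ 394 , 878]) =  [394,878]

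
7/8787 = 7/8787 = 0.00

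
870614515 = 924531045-53916530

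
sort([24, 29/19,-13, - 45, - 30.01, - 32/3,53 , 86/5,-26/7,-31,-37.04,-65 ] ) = [-65, - 45, - 37.04,-31, - 30.01, - 13,-32/3, - 26/7,29/19,86/5,24,53 ]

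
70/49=10/7 = 1.43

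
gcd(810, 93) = 3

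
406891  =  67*6073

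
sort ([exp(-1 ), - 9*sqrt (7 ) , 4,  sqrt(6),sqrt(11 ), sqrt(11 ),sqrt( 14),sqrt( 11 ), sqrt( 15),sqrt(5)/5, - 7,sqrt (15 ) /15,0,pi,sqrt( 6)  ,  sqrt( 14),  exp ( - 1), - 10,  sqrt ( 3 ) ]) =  [  -  9*sqrt(7),- 10, -7,0,sqrt( 15)/15,exp(-1 ), exp(  -  1) , sqrt ( 5 )/5, sqrt( 3), sqrt( 6 ),sqrt( 6),pi,sqrt (11 ),sqrt( 11 ),  sqrt(11 ), sqrt(14 ),  sqrt( 14) , sqrt ( 15 ),4]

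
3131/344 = 9+35/344 = 9.10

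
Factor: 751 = 751^1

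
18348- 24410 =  - 6062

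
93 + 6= 99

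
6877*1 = 6877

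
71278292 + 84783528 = 156061820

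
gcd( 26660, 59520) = 620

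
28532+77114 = 105646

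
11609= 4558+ 7051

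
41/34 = 41/34 = 1.21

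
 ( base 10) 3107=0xC23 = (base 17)ACD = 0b110000100011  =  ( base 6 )22215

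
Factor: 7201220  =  2^2* 5^1*13^1 * 27697^1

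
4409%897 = 821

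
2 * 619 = 1238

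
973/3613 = 973/3613=0.27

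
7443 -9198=  -  1755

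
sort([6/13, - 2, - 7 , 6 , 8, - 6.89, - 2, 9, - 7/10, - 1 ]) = [ - 7, - 6.89, - 2, - 2, - 1 ,-7/10, 6/13,6 , 8, 9]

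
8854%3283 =2288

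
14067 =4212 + 9855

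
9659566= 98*98567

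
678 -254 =424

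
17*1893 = 32181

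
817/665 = 1 + 8/35 = 1.23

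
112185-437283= - 325098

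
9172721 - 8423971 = 748750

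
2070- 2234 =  - 164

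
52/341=52/341=0.15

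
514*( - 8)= -4112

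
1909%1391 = 518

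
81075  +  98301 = 179376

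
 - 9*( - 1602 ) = 14418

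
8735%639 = 428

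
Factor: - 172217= - 172217^1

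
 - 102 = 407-509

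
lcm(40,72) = 360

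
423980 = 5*84796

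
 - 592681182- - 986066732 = 393385550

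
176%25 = 1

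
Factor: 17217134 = 2^1*11^1* 47^1*16651^1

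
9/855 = 1/95 = 0.01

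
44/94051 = 44/94051 = 0.00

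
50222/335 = 50222/335 = 149.92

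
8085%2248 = 1341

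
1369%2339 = 1369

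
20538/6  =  3423 =3423.00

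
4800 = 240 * 20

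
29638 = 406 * 73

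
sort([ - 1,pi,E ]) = [  -  1, E, pi] 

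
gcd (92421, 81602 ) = 1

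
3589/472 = 7 + 285/472 = 7.60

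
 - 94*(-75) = 7050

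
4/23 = 4/23 = 0.17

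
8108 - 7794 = 314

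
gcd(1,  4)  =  1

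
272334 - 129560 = 142774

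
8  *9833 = 78664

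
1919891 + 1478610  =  3398501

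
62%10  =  2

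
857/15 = 857/15= 57.13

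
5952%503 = 419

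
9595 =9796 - 201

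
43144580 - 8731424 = 34413156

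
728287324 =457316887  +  270970437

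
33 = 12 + 21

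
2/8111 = 2/8111 = 0.00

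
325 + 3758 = 4083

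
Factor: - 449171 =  -449171^1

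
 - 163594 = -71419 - 92175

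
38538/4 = 19269/2 = 9634.50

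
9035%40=35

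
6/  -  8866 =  - 1+4430/4433=-0.00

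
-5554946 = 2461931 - 8016877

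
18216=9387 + 8829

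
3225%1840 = 1385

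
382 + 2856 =3238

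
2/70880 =1/35440 = 0.00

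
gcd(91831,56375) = 1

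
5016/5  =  5016/5  =  1003.20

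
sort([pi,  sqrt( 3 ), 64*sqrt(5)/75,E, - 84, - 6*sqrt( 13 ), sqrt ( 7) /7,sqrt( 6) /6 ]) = [-84, - 6*sqrt( 13 )  ,  sqrt( 7 ) /7,sqrt( 6)/6,sqrt( 3 ),64*sqrt( 5 )/75, E,  pi]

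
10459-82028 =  - 71569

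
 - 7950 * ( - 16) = 127200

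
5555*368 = 2044240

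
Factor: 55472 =2^4*3467^1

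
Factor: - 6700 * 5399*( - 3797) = 2^2 * 5^2 *67^1*3797^1 * 5399^1  =  137350020100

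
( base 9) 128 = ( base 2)1101011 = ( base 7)212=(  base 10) 107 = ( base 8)153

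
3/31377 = 1/10459 = 0.00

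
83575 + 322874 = 406449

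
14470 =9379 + 5091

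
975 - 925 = 50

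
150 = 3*50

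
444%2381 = 444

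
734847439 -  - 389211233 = 1124058672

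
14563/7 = 2080 + 3/7  =  2080.43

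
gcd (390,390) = 390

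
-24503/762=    - 24503/762 =- 32.16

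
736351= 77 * 9563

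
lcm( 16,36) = 144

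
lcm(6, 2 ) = 6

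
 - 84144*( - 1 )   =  84144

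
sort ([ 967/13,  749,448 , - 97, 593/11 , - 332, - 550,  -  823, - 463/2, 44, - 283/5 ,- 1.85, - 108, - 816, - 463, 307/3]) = [ - 823 , - 816, - 550, - 463, - 332, - 463/2,-108 , - 97, - 283/5 ,- 1.85,  44  ,  593/11,967/13,307/3,448 , 749 ]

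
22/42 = 11/21 = 0.52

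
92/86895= 92/86895 = 0.00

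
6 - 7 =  - 1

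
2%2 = 0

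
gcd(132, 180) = 12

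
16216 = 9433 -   -  6783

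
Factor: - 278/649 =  -2^1*11^( - 1 )*59^(  -  1 )*139^1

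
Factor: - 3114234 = - 2^1*3^3*101^1*571^1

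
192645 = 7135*27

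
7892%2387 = 731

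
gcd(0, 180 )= 180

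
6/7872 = 1/1312 = 0.00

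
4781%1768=1245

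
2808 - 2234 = 574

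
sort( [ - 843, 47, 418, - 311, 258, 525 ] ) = [ - 843, - 311,  47, 258,418, 525]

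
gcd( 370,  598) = 2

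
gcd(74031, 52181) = 1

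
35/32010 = 7/6402=0.00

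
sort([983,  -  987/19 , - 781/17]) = [ -987/19, - 781/17, 983] 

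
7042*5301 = 37329642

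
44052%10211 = 3208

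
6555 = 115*57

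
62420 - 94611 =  - 32191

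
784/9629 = 784/9629=0.08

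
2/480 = 1/240 = 0.00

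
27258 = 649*42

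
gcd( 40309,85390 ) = 1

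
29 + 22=51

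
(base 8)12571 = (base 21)c9g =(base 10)5497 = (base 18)GH7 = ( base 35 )4h2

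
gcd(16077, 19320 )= 69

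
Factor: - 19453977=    - 3^2* 2161553^1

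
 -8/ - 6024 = 1/753 =0.00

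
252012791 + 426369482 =678382273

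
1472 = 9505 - 8033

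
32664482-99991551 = -67327069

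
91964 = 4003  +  87961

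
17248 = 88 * 196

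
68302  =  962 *71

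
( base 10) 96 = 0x60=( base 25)3L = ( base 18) 56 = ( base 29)39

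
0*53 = 0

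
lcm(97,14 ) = 1358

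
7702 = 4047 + 3655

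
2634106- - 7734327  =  10368433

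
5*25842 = 129210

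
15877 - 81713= - 65836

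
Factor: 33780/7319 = 60/13 = 2^2*3^1*5^1*13^( - 1)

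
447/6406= 447/6406 = 0.07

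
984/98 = 10 + 2/49 = 10.04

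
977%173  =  112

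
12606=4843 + 7763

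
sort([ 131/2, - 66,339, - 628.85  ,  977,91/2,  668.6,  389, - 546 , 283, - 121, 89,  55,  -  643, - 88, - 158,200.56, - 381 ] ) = [ - 643 , - 628.85,  -  546,  -  381,- 158, - 121, - 88, - 66,91/2,55,131/2,89,200.56,283 , 339,389 , 668.6,977]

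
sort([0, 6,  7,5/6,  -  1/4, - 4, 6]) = [ - 4,-1/4, 0, 5/6, 6,6, 7]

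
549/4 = 549/4 = 137.25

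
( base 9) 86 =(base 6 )210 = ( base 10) 78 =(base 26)30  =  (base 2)1001110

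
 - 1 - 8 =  - 9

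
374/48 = 187/24= 7.79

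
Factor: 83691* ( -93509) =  - 7825861719 = - 3^2*13^1 * 17^1* 547^1*7193^1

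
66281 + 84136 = 150417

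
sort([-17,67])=[ -17,67]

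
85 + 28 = 113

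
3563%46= 21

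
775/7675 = 31/307 = 0.10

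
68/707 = 68/707 = 0.10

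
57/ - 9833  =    -  1+9776/9833 =- 0.01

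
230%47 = 42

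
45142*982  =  44329444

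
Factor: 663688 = 2^3*23^1 * 3607^1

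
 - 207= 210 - 417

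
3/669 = 1/223=0.00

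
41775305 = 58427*715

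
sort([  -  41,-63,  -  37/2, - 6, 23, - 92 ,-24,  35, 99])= [ - 92,-63, - 41, - 24, - 37/2 , - 6, 23, 35, 99] 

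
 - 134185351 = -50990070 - 83195281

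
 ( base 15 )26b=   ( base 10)551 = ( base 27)kb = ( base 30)IB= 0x227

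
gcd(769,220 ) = 1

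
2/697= 2/697  =  0.00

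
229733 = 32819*7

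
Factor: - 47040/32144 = - 2^2*3^1*5^1* 41^( - 1) = -  60/41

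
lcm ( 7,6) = 42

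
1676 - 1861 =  - 185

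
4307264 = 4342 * 992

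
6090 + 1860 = 7950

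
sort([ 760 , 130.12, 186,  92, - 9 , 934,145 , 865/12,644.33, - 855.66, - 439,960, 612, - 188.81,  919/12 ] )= [ - 855.66, - 439, - 188.81, - 9, 865/12, 919/12, 92 , 130.12,145,186, 612, 644.33, 760,  934,960]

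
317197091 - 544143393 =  - 226946302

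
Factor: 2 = 2^1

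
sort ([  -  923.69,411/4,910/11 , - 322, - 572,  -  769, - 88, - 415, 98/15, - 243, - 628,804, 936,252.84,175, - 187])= [ - 923.69, - 769,-628, - 572, - 415,  -  322, - 243, - 187,-88,98/15, 910/11,  411/4,  175,252.84,804, 936 ]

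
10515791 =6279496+4236295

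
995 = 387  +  608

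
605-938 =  - 333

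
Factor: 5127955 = 5^1*7^1*146513^1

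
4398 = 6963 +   -  2565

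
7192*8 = 57536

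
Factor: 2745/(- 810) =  - 2^(-1)*3^ ( - 2) * 61^1 = - 61/18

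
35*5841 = 204435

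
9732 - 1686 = 8046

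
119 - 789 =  - 670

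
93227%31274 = 30679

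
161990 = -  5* ( - 32398)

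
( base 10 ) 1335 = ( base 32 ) 19N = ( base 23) 2C1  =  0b10100110111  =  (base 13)7B9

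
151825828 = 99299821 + 52526007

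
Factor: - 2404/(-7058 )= 2^1*601^1 * 3529^( - 1) = 1202/3529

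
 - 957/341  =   - 87/31 = -2.81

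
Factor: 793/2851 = 13^1*61^1*2851^ ( - 1)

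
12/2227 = 12/2227 = 0.01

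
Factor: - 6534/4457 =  - 2^1 * 3^3 * 11^2 *4457^( - 1)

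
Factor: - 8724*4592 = -40060608= - 2^6*3^1 * 7^1*41^1*727^1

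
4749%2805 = 1944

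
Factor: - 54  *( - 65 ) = 3510 = 2^1*3^3 * 5^1*13^1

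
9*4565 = 41085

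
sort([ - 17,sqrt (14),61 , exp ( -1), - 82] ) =[ - 82,  -  17,exp (  -  1) , sqrt( 14 ), 61 ] 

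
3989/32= 3989/32 = 124.66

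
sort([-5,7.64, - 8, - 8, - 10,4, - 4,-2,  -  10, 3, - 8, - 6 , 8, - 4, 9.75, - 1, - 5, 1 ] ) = [ -10, - 10,- 8, - 8, - 8,-6, - 5, - 5, - 4 , - 4, - 2, - 1, 1,3,4, 7.64,  8,9.75 ]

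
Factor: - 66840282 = - 2^1 * 3^3*1237783^1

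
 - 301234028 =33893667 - 335127695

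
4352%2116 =120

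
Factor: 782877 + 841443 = 1624320 = 2^8 *3^3 * 5^1 * 47^1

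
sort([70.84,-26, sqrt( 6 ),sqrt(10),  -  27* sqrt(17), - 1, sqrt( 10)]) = [ - 27*sqrt ( 17), - 26, - 1,sqrt(6), sqrt( 10 ), sqrt( 10), 70.84] 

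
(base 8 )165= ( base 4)1311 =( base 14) 85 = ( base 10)117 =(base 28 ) 45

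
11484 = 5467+6017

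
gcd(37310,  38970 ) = 10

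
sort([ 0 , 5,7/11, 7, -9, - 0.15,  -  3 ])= [ - 9 , - 3, - 0.15 , 0, 7/11,  5, 7 ]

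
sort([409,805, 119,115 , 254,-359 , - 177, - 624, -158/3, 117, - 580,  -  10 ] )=[ - 624, - 580, - 359, - 177 , - 158/3, - 10,  115,117, 119  ,  254,409, 805]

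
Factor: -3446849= -7^1*23^1*79^1 * 271^1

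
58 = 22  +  36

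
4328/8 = 541 = 541.00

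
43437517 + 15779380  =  59216897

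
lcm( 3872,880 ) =19360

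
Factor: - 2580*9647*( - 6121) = 152347160460 = 2^2* 3^1*5^1  *  11^1*43^1*877^1*6121^1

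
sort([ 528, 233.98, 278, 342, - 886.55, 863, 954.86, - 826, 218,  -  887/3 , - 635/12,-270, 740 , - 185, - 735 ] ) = [ - 886.55,-826, - 735, - 887/3, - 270, - 185, - 635/12, 218, 233.98 , 278, 342 , 528, 740, 863,  954.86]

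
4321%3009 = 1312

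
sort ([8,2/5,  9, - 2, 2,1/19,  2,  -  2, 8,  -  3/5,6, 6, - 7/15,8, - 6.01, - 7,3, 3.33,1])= [ - 7, - 6.01, - 2, - 2, - 3/5, - 7/15,1/19 , 2/5,1, 2, 2,3,3.33,6,6,8 , 8,8, 9]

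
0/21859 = 0 =0.00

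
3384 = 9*376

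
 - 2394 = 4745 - 7139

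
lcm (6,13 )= 78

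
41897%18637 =4623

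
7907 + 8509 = 16416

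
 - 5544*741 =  - 4108104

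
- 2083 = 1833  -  3916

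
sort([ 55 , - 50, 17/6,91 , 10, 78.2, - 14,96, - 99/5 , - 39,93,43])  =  [ -50, - 39, - 99/5, - 14,  17/6,10,43,55, 78.2,  91,93, 96] 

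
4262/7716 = 2131/3858 = 0.55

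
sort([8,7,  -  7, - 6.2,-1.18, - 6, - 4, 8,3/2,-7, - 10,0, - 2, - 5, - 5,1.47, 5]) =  [ - 10, - 7,  -  7,-6.2, - 6 , - 5, - 5, - 4, - 2, - 1.18, 0, 1.47, 3/2, 5,7,8, 8 ] 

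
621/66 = 9 + 9/22 = 9.41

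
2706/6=451 = 451.00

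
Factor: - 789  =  -3^1 * 263^1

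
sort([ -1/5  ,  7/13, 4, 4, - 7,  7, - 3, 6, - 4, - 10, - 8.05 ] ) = [ - 10,- 8.05, - 7, - 4,-3, - 1/5, 7/13, 4, 4, 6,7 ]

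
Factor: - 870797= - 211^1*4127^1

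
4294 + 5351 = 9645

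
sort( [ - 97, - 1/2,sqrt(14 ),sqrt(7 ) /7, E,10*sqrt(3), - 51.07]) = [ -97  , - 51.07, -1/2, sqrt( 7) /7,E, sqrt(14),10*sqrt(3)]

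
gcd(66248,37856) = 9464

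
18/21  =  6/7=0.86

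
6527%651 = 17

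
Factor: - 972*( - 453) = 2^2* 3^6 * 151^1=440316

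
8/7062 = 4/3531 = 0.00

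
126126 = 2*63063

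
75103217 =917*81901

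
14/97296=7/48648  =  0.00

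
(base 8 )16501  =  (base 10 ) 7489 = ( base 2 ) 1110101000001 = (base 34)6g9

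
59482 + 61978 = 121460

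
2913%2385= 528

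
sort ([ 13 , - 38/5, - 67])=[ - 67, - 38/5, 13]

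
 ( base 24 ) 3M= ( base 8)136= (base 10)94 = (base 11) 86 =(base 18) 54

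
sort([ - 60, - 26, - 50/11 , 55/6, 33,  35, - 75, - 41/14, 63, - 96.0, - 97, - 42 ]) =[ - 97, - 96.0 ,  -  75, - 60,  -  42, - 26, - 50/11, - 41/14, 55/6,33,35,63]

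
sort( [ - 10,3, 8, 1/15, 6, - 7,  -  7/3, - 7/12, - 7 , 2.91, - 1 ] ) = [ - 10, - 7,-7, - 7/3, - 1, - 7/12,  1/15,2.91,3, 6,8 ] 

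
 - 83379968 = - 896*93058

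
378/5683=378/5683 = 0.07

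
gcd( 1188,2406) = 6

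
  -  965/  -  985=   193/197 = 0.98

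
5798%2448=902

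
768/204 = 3 + 13/17 =3.76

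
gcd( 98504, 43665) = 1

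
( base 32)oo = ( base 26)14c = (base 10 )792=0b1100011000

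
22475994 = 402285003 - 379809009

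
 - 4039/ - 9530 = 4039/9530= 0.42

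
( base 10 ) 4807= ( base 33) 4dm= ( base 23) 920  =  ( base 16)12c7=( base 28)63J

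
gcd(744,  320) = 8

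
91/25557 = 13/3651 = 0.00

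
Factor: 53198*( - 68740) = -2^3*5^1*7^1 * 67^1*397^1*491^1 = -3656830520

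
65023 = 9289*7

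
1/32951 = 1/32951 = 0.00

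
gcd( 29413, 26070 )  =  1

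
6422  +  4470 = 10892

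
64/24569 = 64/24569  =  0.00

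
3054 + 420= 3474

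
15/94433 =15/94433=0.00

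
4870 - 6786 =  - 1916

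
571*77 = 43967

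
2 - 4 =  - 2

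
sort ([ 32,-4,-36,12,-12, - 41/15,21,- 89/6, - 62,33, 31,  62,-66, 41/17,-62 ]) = [- 66, - 62, - 62 ,  -  36,-89/6 ,-12,  -  4,  -  41/15,41/17,12, 21, 31, 32,33,62]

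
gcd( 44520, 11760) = 840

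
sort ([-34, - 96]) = [ - 96, - 34 ]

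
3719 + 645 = 4364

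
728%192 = 152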